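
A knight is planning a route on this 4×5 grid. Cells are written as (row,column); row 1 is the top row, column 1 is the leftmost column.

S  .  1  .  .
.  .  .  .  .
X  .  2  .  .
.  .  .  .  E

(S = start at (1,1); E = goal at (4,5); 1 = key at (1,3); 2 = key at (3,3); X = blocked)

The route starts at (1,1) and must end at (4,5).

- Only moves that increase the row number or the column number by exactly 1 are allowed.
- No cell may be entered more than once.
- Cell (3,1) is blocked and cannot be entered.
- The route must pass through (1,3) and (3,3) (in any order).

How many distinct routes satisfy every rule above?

A right/down-only route from (1,1) to (4,5) makes exactly 3 down-moves and 4 right-moves in some order.
With no other constraints that would be C(7,3) = 35 routes.
A monotone route can only reach the required cells in the order (1,3), (3,3), so split there and multiply the segment counts (each segment already excludes blocked cells): (1,1)→(1,3): 1; (1,3)→(3,3): 1; (3,3)→(4,5): 3; product = 3.
That gives 3 routes.

3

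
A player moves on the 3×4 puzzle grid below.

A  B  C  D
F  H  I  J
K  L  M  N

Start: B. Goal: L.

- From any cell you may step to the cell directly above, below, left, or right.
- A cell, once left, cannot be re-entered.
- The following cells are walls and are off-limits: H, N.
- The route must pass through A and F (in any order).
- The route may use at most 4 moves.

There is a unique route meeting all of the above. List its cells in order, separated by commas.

B, A, F, K, L

The budget equals the shortest possible length, so every move has to be on a shortest route through the required cells.
Route from B: left to A, 2× down (reaching K), right to L — 4 moves in all.
Check: all required cells visited; 4 ≤ 4 moves.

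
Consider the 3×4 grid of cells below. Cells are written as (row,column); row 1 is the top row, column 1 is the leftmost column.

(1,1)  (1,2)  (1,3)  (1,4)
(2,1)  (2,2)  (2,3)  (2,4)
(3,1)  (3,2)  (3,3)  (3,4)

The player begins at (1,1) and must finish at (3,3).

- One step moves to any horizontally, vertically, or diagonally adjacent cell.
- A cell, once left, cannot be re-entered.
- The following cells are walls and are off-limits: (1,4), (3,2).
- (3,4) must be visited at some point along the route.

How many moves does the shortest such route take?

Any route passes through (3,4) somewhere between (1,1) and (3,3). Summing Chebyshev distances along the two legs ((1,1) → (3,4) → (3,3)) gives a lower bound of 3 + 1 = 4 moves.
A route of 4 moves achieves this: (1,1) → (1,2) → (2,3) → (3,4) → (3,3).
Since 4 matches the lower bound, it is optimal.

4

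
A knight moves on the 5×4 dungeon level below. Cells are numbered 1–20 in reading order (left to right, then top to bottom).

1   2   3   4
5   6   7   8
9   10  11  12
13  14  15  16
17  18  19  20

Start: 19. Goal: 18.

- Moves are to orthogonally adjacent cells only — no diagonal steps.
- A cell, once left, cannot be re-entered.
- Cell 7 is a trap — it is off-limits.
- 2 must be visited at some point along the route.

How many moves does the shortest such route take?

Any route passes through 2 somewhere between 19 and 18. Summing Manhattan distances along the two legs (19 → 2 → 18) gives a lower bound of 5 + 4 = 9 moves.
The shortest route satisfying every rule uses 11 moves: 19 → 15 → 11 → 10 → 6 → 2 → 1 → 5 → 9 → 13 → 17 → 18.
The no-revisit rule (legs can't share cells) pushes the minimum above the 9-move bound; an exhaustive check rules out every length from 9 to 10, leaving 11 as the minimum.

11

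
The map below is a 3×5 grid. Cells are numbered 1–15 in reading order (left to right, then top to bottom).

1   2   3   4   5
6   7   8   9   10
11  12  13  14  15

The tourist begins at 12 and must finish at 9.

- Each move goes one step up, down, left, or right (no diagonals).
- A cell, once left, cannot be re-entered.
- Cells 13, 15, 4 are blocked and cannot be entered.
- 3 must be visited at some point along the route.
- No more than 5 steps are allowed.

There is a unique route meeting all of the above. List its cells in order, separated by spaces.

12 7 2 3 8 9

The budget equals the shortest possible length, so every move has to be on a shortest route through the required cells.
Route from 12: up 2 to 2, right 1 to 3, down 1 to 8, right 1 to 9 — 5 moves in all.
Check: all required cells visited; 5 ≤ 5 moves.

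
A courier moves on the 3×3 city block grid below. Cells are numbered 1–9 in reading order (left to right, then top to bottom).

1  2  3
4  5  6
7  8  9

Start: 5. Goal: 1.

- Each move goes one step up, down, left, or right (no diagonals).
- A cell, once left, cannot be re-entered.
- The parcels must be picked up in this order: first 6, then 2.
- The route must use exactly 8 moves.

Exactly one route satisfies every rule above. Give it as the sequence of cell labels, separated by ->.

5 -> 4 -> 7 -> 8 -> 9 -> 6 -> 3 -> 2 -> 1

The waypoints must appear in the order 6, 2, with no cell reused.
Route from 5: left to 4, down to 7, 2× right (reaching 9), 2× up (reaching 3), 2× left (reaching 1) — 8 moves in all.
Check: order respected (6 at step 5, 2 at step 7); 8 moves as required.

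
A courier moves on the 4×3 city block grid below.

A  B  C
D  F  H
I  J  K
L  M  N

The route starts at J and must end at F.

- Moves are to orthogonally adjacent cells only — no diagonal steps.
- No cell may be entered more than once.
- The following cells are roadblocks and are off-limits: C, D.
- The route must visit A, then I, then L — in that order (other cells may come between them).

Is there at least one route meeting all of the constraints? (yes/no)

A must be visited but has only one open neighbour (B), and it is neither the start nor the goal — the route would have to enter and leave through B, re-entering it.

no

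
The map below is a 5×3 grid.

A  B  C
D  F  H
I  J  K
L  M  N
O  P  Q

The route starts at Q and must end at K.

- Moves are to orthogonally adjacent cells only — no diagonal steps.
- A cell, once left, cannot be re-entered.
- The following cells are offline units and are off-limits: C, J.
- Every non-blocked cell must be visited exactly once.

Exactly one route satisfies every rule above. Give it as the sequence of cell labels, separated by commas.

Need to visit all 13 open cells exactly once, starting at Q and ending at K.
Cell O has only two open neighbours (L and P), so the path must pass straight through it: one of those is the cell it's entered from and the other is where it exits.
Route from Q: up 1 to N, left 1 to M, down 1 to P, left 1 to O, up 4 to A, right 1 to B, down 1 to F, right 1 to H, down 1 to K — 12 moves in all.
Check: all 13 open cells covered.

Q, N, M, P, O, L, I, D, A, B, F, H, K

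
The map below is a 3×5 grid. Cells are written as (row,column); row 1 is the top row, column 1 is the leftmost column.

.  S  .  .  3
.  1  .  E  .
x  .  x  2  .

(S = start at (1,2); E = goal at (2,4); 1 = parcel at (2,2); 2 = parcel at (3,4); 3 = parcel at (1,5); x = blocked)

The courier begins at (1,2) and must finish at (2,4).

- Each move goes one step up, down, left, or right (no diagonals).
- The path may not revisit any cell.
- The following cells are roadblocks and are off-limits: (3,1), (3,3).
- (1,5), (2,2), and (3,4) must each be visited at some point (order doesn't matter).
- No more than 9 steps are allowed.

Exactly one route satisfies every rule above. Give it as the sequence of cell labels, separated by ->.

(1,2) -> (2,2) -> (2,3) -> (1,3) -> (1,4) -> (1,5) -> (2,5) -> (3,5) -> (3,4) -> (2,4)

The 9-move cap with required stops at (1,5), (2,2), (3,4) leaves no slack for detours.
Route from (1,2): down to (2,2), right to (2,3), up to (1,3), 2× right (reaching (1,5)), 2× down (reaching (3,5)), left to (3,4), up to (2,4) — 9 moves in all.
Check: all required cells visited; 9 ≤ 9 moves.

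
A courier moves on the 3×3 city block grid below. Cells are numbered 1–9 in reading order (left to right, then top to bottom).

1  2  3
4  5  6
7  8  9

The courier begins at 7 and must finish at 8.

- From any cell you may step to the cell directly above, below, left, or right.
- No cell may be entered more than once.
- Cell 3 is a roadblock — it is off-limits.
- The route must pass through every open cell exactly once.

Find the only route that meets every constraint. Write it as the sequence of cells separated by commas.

Need to visit all 8 open cells exactly once, starting at 7 and ending at 8.
Cell 2 has only two open neighbours (5 and 1), so the path must pass straight through it: one of those is the cell it's entered from and the other is where it exits.
Route from 7: up 2 to 1, right 1 to 2, down 1 to 5, right 1 to 6, down 1 to 9, left 1 to 8 — 7 moves in all.
Check: all 8 open cells covered.

7, 4, 1, 2, 5, 6, 9, 8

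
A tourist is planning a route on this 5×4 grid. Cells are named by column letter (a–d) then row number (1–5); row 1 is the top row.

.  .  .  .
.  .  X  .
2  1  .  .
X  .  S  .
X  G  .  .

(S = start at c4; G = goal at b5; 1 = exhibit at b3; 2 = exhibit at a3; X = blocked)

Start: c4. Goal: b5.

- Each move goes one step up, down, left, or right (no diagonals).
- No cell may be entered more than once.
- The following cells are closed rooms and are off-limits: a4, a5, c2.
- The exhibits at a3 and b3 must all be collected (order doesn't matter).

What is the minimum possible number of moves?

12

Any route passes through a3 and b3 in some order between c4 and b5. Summing Manhattan distances along each leg and taking the cheapest ordering (c4 → b3 → a3 → b5) gives a lower bound of 2 + 1 + 3 = 6 moves.
The shortest route satisfying every rule uses 12 moves: c4 → c3 → d3 → d2 → d1 → c1 → b1 → b2 → a2 → a3 → b3 → b4 → b5.
The bound of 6 isn't tight here; checking systematically, no route of length 6 through 11 satisfies every constraint (on a 4-connected grid the length of any start-to-goal walk has the same parity as the Manhattan bound, so only lengths 6, 8, 10, … need checking), so 12 is the minimum.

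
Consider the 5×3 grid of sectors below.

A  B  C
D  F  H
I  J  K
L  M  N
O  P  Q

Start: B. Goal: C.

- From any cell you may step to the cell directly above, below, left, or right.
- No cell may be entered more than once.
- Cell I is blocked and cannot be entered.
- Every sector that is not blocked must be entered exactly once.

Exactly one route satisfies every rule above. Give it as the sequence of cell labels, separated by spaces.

Need to visit all 14 open cells exactly once, starting at B and ending at C.
Route from B: left 1 to A, down 1 to D, right 1 to F, down 2 to M, left 1 to L, down 1 to O, right 2 to Q, up 4 to C — 13 moves in all.
Check: all 14 open cells covered.

B A D F J M L O P Q N K H C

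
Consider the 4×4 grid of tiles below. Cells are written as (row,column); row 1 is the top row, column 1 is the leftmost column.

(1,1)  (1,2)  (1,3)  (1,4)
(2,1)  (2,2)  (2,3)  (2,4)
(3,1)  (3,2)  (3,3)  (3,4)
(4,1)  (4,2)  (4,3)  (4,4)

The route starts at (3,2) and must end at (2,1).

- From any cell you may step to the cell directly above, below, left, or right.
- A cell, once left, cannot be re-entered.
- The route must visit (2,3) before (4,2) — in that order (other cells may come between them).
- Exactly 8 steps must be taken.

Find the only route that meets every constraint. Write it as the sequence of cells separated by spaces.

(3,2) (2,2) (2,3) (3,3) (4,3) (4,2) (4,1) (3,1) (2,1)

The waypoints must appear in the order (2,3), (4,2), with no cell reused.
Route from (3,2): up 1 to (2,2), right 1 to (2,3), down 2 to (4,3), left 2 to (4,1), up 2 to (2,1) — 8 moves in all.
Check: order respected ((2,3) at step 2, (4,2) at step 5); 8 moves as required.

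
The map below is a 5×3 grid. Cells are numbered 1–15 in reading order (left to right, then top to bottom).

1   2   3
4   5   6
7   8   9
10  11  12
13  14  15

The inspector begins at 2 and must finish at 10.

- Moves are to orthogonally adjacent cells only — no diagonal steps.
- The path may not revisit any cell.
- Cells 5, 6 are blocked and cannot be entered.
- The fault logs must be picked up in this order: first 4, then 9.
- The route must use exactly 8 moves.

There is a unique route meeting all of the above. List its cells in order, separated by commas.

2, 1, 4, 7, 8, 9, 12, 11, 10

The waypoints must appear in the order 4, 9, with no cell reused.
Route from 2: left 1 to 1, down 2 to 7, right 2 to 9, down 1 to 12, left 2 to 10 — 8 moves in all.
Check: order respected (4 at step 2, 9 at step 5); 8 moves as required.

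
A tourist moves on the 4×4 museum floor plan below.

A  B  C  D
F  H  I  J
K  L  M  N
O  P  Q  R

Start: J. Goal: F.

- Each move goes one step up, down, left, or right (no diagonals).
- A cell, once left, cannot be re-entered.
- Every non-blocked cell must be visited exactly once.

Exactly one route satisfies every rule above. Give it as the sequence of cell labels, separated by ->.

J -> D -> C -> I -> M -> N -> R -> Q -> P -> O -> K -> L -> H -> B -> A -> F

Need to visit all 16 open cells exactly once, starting at J and ending at F.
Route from J: up 1 to D, left 1 to C, down 2 to M, right 1 to N, down 1 to R, left 3 to O, up 1 to K, right 1 to L, up 2 to B, left 1 to A, down 1 to F — 15 moves in all.
Check: all 16 open cells covered.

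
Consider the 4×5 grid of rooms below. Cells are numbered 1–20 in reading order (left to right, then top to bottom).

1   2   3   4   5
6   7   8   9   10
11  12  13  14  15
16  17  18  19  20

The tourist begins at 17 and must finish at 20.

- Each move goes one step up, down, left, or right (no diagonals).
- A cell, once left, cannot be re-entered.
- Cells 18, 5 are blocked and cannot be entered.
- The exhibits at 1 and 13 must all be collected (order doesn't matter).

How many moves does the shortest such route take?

11

Any route passes through 1 and 13 in some order between 17 and 20. Summing Manhattan distances along each leg and taking the cheapest ordering (17 → 1 → 13 → 20) gives a lower bound of 4 + 4 + 3 = 11 moves.
A route of 11 moves achieves this: 17 → 12 → 7 → 6 → 1 → 2 → 3 → 8 → 13 → 14 → 19 → 20.
Since 11 matches the lower bound, it is optimal.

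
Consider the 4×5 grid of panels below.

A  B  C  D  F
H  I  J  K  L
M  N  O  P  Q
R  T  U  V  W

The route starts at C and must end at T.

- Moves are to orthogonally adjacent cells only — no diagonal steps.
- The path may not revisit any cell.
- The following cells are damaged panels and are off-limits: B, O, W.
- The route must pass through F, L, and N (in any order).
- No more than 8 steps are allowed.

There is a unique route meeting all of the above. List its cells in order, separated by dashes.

The 8-move cap with required stops at F, L, N leaves no slack for detours.
Route from C: 2× right (reaching F), down to L, 3× left (reaching I), 2× down (reaching T) — 8 moves in all.
Check: all required cells visited; 8 ≤ 8 moves.

C - D - F - L - K - J - I - N - T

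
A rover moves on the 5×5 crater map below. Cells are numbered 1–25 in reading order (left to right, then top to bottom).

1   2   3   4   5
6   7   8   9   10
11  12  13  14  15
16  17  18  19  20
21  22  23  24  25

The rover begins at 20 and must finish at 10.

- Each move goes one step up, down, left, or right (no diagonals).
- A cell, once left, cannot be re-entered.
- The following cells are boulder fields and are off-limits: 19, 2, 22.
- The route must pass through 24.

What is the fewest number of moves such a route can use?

Any route passes through 24 somewhere between 20 and 10. Summing Manhattan distances along the two legs (20 → 24 → 10) gives a lower bound of 2 + 4 = 6 moves.
The shortest route satisfying every rule uses 8 moves: 20 → 25 → 24 → 23 → 18 → 13 → 8 → 9 → 10.
The no-revisit rule (legs can't share cells) pushes the minimum above the 6-move bound; an exhaustive check rules out every length from 6 to 7, leaving 8 as the minimum.

8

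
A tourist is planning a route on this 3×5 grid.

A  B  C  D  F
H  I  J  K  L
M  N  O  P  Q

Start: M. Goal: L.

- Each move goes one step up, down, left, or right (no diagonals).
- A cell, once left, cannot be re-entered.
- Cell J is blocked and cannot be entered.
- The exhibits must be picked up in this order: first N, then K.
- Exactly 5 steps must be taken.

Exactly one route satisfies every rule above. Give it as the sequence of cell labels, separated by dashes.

M - N - O - P - K - L

The waypoints must appear in the order N, K, with no cell reused.
Route from M: right 3 to P, up 1 to K, right 1 to L — 5 moves in all.
Check: order respected (N at step 1, K at step 4); 5 moves as required.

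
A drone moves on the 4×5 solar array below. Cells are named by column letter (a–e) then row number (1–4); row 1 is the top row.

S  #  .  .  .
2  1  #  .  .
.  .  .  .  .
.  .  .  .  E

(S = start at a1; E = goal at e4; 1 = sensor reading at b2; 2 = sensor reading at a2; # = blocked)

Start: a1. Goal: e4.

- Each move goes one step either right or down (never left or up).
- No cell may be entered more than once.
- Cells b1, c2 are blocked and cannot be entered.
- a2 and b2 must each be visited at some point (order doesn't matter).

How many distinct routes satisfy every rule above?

4

A right/down-only route from a1 to e4 makes exactly 3 down-moves and 4 right-moves in some order.
With no other constraints that would be C(7,3) = 35 routes.
A monotone route can only reach the required cells in the order a2, b2, so split there and multiply the segment counts (each segment already excludes blocked cells): a1→a2: 1; a2→b2: 1; b2→e4: 4; product = 4.
That gives 4 routes.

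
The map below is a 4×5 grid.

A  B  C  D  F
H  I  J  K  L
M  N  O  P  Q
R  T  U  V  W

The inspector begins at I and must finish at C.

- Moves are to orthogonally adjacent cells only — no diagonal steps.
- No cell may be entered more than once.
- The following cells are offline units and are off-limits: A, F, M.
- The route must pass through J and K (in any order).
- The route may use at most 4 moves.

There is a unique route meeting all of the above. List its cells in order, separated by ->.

I -> J -> K -> D -> C

The 4-move cap with required stops at J, K leaves no slack for detours.
Route from I: right 2 to K, up 1 to D, left 1 to C — 4 moves in all.
Check: all required cells visited; 4 ≤ 4 moves.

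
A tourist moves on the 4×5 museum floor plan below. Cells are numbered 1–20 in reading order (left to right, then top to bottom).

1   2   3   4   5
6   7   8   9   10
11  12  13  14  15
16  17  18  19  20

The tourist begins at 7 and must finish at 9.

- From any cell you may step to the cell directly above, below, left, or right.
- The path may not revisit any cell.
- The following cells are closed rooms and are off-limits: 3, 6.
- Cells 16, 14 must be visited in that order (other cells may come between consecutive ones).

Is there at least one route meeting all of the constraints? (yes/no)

One route that works: 7 → 12 → 11 → 16 → 17 → 18 → 13 → 14 → 9.

yes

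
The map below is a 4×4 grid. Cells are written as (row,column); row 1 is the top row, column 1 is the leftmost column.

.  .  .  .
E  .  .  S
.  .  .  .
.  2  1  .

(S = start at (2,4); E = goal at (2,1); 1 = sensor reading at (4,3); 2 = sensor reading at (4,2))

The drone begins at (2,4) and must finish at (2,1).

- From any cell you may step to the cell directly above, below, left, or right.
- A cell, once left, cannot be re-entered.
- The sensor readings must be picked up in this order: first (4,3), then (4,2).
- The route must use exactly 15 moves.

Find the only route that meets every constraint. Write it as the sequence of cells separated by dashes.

The waypoints must appear in the order (4,3), (4,2), with no cell reused.
Route from (2,4): up to (1,4), left to (1,3), 2× down (reaching (3,3)), right to (3,4), down to (4,4), 3× left (reaching (4,1)), up to (3,1), right to (3,2), 2× up (reaching (1,2)), left to (1,1), down to (2,1) — 15 moves in all.
Check: order respected (1 at step 7, 2 at step 8); 15 moves as required.

(2,4) - (1,4) - (1,3) - (2,3) - (3,3) - (3,4) - (4,4) - (4,3) - (4,2) - (4,1) - (3,1) - (3,2) - (2,2) - (1,2) - (1,1) - (2,1)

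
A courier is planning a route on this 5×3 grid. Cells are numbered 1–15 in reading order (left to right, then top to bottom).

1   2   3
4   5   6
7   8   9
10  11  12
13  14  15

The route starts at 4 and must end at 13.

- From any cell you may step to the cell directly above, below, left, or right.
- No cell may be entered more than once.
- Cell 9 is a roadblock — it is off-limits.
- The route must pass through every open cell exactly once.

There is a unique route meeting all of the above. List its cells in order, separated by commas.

4, 1, 2, 3, 6, 5, 8, 7, 10, 11, 12, 15, 14, 13

Need to visit all 14 open cells exactly once, starting at 4 and ending at 13.
Cell 6 has only two open neighbours (3 and 5), so the path must pass straight through it: one of those is the cell it's entered from and the other is where it exits.
Route from 4: up to 1, 2× right (reaching 3), down to 6, left to 5, down to 8, left to 7, down to 10, 2× right (reaching 12), down to 15, 2× left (reaching 13) — 13 moves in all.
Check: all 14 open cells covered.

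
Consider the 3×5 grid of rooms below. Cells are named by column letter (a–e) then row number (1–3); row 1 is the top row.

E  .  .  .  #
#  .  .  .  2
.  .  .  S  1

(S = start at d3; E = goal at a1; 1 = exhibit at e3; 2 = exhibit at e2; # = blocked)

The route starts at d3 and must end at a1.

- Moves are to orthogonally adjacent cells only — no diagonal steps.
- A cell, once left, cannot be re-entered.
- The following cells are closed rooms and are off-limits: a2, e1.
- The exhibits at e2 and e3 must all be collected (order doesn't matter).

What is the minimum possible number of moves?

7

Any route passes through e2 and e3 in some order between d3 and a1. Summing Manhattan distances along each leg and taking the cheapest ordering (d3 → e3 → e2 → a1) gives a lower bound of 1 + 1 + 5 = 7 moves.
A route of 7 moves achieves this: d3 → e3 → e2 → d2 → d1 → c1 → b1 → a1.
Since 7 matches the lower bound, it is optimal.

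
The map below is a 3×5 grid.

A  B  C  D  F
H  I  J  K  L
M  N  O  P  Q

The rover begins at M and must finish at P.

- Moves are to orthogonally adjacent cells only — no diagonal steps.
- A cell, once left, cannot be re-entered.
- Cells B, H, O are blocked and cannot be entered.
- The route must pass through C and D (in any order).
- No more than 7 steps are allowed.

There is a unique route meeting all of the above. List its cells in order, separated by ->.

M -> N -> I -> J -> C -> D -> K -> P

The budget equals the shortest possible length, so every move has to be on a shortest route through the required cells.
Route from M: right 1 to N, up 1 to I, right 1 to J, up 1 to C, right 1 to D, down 2 to P — 7 moves in all.
Check: all required cells visited; 7 ≤ 7 moves.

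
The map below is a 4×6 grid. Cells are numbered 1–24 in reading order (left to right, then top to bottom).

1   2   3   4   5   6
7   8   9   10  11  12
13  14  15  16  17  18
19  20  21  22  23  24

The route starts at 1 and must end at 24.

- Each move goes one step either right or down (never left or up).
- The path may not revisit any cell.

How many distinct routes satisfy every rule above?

A right/down-only route from 1 to 24 makes exactly 3 down-moves and 5 right-moves in some order.
With no other constraints that would be C(8,3) = 56 routes.
That gives 56 routes.

56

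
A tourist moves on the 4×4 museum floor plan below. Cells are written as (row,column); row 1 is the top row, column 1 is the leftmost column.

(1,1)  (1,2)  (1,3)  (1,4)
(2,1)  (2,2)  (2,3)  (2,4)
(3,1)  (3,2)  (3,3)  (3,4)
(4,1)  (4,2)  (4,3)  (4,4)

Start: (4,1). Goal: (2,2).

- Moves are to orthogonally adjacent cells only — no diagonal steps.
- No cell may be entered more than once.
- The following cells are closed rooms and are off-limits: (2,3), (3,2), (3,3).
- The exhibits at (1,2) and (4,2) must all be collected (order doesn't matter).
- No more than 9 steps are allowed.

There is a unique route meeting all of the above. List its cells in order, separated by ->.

(4,1) -> (4,2) -> (4,3) -> (4,4) -> (3,4) -> (2,4) -> (1,4) -> (1,3) -> (1,2) -> (2,2)

The 9-move cap with required stops at (1,2), (4,2) leaves no slack for detours.
Route from (4,1): right 3 to (4,4), up 3 to (1,4), left 2 to (1,2), down 1 to (2,2) — 9 moves in all.
Check: all required cells visited; 9 ≤ 9 moves.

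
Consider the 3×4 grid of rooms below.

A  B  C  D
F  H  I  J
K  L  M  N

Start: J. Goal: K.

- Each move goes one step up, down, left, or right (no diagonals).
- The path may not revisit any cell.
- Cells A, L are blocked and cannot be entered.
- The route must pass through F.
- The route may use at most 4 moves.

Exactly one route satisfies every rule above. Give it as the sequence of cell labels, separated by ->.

J -> I -> H -> F -> K

The budget equals the shortest possible length, so every move has to be on a shortest route through the required cells.
Route from J: left 3 to F, down 1 to K — 4 moves in all.
Check: all required cells visited; 4 ≤ 4 moves.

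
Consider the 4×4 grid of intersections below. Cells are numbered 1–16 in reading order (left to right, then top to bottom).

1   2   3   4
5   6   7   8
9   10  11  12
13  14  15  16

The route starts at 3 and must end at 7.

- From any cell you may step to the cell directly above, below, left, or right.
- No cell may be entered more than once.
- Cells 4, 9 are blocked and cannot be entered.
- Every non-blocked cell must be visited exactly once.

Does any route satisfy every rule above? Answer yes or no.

no

Cell 13 has only one open neighbour but is neither the start nor the goal, so a Hamiltonian route would have to both enter and leave it through the same neighbour — impossible without revisiting.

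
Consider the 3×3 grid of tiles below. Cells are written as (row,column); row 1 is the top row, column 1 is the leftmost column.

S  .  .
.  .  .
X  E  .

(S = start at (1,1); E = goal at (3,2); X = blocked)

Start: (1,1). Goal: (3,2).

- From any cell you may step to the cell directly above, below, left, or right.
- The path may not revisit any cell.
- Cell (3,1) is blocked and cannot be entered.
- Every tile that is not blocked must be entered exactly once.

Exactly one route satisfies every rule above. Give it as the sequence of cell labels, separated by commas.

Need to visit all 8 open cells exactly once, starting at (1,1) and ending at (3,2).
Cell (3,3) has only two open neighbours ((2,3) and (3,2)), so the path must pass straight through it: one of those is the cell it's entered from and the other is where it exits.
Route from (1,1): down 1 to (2,1), right 1 to (2,2), up 1 to (1,2), right 1 to (1,3), down 2 to (3,3), left 1 to (3,2) — 7 moves in all.
Check: all 8 open cells covered.

(1,1), (2,1), (2,2), (1,2), (1,3), (2,3), (3,3), (3,2)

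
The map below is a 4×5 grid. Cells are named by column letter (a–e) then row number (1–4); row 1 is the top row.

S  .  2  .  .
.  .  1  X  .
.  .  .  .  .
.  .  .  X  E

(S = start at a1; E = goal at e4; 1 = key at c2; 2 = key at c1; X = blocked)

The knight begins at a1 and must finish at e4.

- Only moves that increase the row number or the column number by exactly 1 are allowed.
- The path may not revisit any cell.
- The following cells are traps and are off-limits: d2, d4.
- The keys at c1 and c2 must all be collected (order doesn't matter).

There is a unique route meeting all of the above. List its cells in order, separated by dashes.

Moves only go right or down, so the column and row indices never decrease.
Route from a1: 2× right (reaching c1), 2× down (reaching c3), 2× right (reaching e3), down to e4 — 7 moves in all.
Check: all required cells visited.

a1 - b1 - c1 - c2 - c3 - d3 - e3 - e4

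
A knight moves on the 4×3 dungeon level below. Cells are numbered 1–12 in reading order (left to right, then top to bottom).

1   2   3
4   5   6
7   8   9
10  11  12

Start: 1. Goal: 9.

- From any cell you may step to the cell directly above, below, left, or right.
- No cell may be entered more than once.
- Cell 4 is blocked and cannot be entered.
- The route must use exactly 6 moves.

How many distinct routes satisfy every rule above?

Need simple routes of exactly 6 moves from 1 to 9 (Manhattan distance 4, so 1 moves are spent on a detour and 1 undoing it).
Enumerating: 1 2 5 8 11 12 9 | 1 2 3 6 5 8 9.
That gives 2 routes.

2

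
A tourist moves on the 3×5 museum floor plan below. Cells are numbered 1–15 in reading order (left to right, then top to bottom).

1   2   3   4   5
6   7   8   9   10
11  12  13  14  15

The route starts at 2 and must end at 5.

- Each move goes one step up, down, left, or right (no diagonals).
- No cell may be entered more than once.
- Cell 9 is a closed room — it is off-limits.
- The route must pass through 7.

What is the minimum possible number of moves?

Any route passes through 7 somewhere between 2 and 5. Summing Manhattan distances along the two legs (2 → 7 → 5) gives a lower bound of 1 + 4 = 5 moves.
A route of 5 moves achieves this: 2 → 7 → 8 → 3 → 4 → 5.
Since 5 matches the lower bound, it is optimal.

5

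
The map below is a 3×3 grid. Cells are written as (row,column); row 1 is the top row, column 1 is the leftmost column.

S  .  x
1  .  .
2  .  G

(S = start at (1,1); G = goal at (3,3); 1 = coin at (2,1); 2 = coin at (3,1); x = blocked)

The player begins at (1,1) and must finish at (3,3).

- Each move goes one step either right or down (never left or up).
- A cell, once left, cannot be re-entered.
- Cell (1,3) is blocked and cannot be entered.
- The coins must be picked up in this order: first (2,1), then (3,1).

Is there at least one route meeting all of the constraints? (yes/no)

One route that works: (1,1) → (2,1) → (3,1) → (3,2) → (3,3).

yes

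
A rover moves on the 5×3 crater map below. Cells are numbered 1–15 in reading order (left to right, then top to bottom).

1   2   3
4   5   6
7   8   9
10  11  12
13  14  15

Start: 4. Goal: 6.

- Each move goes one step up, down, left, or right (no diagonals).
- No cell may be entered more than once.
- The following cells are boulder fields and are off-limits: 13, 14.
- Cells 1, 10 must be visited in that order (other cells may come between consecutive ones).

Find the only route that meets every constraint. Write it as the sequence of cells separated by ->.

The waypoints must appear in the order 1, 10, with no cell reused.
Route from 4: up to 1, right to 2, 2× down (reaching 8), left to 7, down to 10, 2× right (reaching 12), 2× up (reaching 6) — 10 moves in all.
Check: order respected (1 at step 1, 10 at step 6).

4 -> 1 -> 2 -> 5 -> 8 -> 7 -> 10 -> 11 -> 12 -> 9 -> 6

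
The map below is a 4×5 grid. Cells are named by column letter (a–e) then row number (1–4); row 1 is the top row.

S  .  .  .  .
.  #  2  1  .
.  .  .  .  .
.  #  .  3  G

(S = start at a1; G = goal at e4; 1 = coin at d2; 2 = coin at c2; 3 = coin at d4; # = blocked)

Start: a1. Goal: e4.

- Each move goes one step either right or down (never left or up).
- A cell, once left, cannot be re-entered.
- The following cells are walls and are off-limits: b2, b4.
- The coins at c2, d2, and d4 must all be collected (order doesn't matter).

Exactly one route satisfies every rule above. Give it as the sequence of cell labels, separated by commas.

Moves only go right or down, so the column and row indices never decrease.
Route from a1: 2× right (reaching c1), down to c2, right to d2, 2× down (reaching d4), right to e4 — 7 moves in all.
Check: all required cells visited.

a1, b1, c1, c2, d2, d3, d4, e4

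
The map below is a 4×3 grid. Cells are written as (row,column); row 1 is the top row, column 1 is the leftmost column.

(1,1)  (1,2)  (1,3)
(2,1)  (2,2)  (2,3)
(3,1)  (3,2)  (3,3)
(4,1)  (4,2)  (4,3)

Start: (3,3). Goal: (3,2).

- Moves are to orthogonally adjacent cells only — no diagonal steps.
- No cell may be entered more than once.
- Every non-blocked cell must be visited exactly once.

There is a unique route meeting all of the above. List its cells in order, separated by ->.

Need to visit all 12 open cells exactly once, starting at (3,3) and ending at (3,2).
Cell (1,3) has only two open neighbours ((2,3) and (1,2)), so the path must pass straight through it: one of those is the cell it's entered from and the other is where it exits.
Route from (3,3): down 1 to (4,3), left 2 to (4,1), up 3 to (1,1), right 2 to (1,3), down 1 to (2,3), left 1 to (2,2), down 1 to (3,2) — 11 moves in all.
Check: all 12 open cells covered.

(3,3) -> (4,3) -> (4,2) -> (4,1) -> (3,1) -> (2,1) -> (1,1) -> (1,2) -> (1,3) -> (2,3) -> (2,2) -> (3,2)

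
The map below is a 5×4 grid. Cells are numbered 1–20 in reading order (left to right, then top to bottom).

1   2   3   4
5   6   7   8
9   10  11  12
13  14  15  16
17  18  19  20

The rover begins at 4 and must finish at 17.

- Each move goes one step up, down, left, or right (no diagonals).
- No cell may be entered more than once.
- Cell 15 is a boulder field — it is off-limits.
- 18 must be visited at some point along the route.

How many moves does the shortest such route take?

Any route passes through 18 somewhere between 4 and 17. Summing Manhattan distances along the two legs (4 → 18 → 17) gives a lower bound of 6 + 1 = 7 moves.
A route of 7 moves achieves this: 4 → 8 → 12 → 16 → 20 → 19 → 18 → 17.
Since 7 matches the lower bound, it is optimal.

7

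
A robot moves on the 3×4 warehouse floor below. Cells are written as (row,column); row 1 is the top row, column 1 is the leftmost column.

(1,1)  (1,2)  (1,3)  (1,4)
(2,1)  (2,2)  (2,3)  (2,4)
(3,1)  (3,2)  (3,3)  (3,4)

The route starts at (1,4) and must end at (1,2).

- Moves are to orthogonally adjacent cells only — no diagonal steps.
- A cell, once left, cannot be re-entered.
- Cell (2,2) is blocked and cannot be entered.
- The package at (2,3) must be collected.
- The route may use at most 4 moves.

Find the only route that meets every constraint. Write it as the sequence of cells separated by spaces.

The budget equals the shortest possible length, so every move has to be on a shortest route through the required cells.
Route from (1,4): down to (2,4), left to (2,3), up to (1,3), left to (1,2) — 4 moves in all.
Check: all required cells visited; 4 ≤ 4 moves.

(1,4) (2,4) (2,3) (1,3) (1,2)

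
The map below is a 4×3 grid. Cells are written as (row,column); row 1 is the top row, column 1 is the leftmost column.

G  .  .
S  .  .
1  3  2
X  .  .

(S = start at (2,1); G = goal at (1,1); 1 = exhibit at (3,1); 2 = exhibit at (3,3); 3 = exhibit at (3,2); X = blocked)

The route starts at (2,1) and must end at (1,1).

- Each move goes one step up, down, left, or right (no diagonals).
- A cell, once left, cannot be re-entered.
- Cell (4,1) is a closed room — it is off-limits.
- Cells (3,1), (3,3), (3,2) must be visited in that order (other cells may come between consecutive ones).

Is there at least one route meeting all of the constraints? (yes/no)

Ignoring the required order, 4 revisit-free routes from (2,1) to (1,1) pass through all of (3,1), (3,3), and (3,2); the waypoint orders that occur are (3,1) → (3,2) → (3,3) (4) — never (3,1) → (3,3) → (3,2).

no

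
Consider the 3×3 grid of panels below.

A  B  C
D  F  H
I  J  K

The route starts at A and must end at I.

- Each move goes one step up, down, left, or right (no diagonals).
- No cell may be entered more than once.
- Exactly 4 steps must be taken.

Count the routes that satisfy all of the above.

3

Need simple routes of exactly 4 moves from A to I (Manhattan distance 2, so 1 moves are spent on a detour and 1 undoing it).
Enumerating: A D F J I | A B F J I | A B F D I.
That gives 3 routes.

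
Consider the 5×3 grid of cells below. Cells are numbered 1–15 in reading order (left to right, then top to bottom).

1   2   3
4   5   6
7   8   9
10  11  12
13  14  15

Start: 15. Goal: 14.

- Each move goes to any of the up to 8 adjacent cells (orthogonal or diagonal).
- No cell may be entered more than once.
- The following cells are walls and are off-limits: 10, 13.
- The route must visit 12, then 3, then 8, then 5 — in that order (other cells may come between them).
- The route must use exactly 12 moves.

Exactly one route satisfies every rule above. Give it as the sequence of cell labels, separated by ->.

The waypoints must appear in the order 12, 3, 8, 5, with no cell reused.
Route from 15: up 4 to 3, left 2 to 1, down 1 to 4, down-right 1 to 8, up 1 to 5, down-left 1 to 7, down-right 1 to 11, down 1 to 14 — 12 moves in all.
Check: order respected (12 at step 1, 3 at step 4, 8 at step 8, 5 at step 9); 12 moves as required.

15 -> 12 -> 9 -> 6 -> 3 -> 2 -> 1 -> 4 -> 8 -> 5 -> 7 -> 11 -> 14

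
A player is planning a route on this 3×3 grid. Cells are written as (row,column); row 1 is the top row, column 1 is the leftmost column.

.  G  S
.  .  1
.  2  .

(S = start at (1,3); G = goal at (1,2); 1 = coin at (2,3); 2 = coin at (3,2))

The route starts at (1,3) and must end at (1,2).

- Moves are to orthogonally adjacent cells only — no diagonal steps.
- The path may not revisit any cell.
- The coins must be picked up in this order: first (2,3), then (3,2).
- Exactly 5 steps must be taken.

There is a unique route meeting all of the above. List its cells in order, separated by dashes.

(1,3) - (2,3) - (3,3) - (3,2) - (2,2) - (1,2)

The waypoints must appear in the order (2,3), (3,2), with no cell reused.
Route from (1,3): 2× down (reaching (3,3)), left to (3,2), 2× up (reaching (1,2)) — 5 moves in all.
Check: order respected (1 at step 1, 2 at step 3); 5 moves as required.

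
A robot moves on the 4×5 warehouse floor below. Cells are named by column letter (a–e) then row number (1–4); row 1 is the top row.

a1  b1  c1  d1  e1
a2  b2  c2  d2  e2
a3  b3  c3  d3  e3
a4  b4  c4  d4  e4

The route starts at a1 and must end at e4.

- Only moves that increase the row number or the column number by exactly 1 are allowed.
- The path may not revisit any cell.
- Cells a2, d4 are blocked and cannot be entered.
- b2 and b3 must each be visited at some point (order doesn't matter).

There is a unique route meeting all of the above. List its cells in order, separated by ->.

Moves only go right or down, so the column and row indices never decrease.
Route from a1: right to b1, 2× down (reaching b3), 3× right (reaching e3), down to e4 — 7 moves in all.
Check: all required cells visited.

a1 -> b1 -> b2 -> b3 -> c3 -> d3 -> e3 -> e4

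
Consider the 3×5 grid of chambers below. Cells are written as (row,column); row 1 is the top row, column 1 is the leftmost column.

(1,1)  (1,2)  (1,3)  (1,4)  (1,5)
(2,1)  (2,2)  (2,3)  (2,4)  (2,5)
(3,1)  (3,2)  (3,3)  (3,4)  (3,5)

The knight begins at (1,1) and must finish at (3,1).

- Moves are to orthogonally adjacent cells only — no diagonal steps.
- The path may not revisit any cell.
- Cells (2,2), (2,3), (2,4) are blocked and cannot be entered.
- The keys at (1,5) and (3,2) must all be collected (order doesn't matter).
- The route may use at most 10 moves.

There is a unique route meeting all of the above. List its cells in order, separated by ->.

Any route must reach (1,5) and (3,2) and still end at (3,1) within 10 moves, so the order of the required stops is forced.
Route from (1,1): 4× right (reaching (1,5)), 2× down (reaching (3,5)), 4× left (reaching (3,1)) — 10 moves in all.
Check: all required cells visited; 10 ≤ 10 moves.

(1,1) -> (1,2) -> (1,3) -> (1,4) -> (1,5) -> (2,5) -> (3,5) -> (3,4) -> (3,3) -> (3,2) -> (3,1)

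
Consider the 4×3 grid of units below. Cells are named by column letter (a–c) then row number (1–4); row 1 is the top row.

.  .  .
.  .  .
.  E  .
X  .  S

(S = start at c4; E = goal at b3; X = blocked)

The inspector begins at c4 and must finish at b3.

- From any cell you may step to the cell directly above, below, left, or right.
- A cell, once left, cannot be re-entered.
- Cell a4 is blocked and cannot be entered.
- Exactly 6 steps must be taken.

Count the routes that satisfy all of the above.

Need simple routes of exactly 6 moves from c4 to b3 (Manhattan distance 2, so 2 moves are spent on a detour and 2 undoing it).
Enumerating: c4 c3 c2 c1 b1 b2 b3 | c4 c3 c2 b2 a2 a3 b3.
That gives 2 routes.

2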